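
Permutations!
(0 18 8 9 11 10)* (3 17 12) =[18, 1, 2, 17, 4, 5, 6, 7, 9, 11, 0, 10, 3, 13, 14, 15, 16, 12, 8] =(0 18 8 9 11 10)(3 17 12)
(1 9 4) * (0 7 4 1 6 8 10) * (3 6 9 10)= (0 7 4 9 1 10)(3 6 8)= [7, 10, 2, 6, 9, 5, 8, 4, 3, 1, 0]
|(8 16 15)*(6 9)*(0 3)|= |(0 3)(6 9)(8 16 15)|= 6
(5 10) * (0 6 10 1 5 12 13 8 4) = (0 6 10 12 13 8 4)(1 5) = [6, 5, 2, 3, 0, 1, 10, 7, 4, 9, 12, 11, 13, 8]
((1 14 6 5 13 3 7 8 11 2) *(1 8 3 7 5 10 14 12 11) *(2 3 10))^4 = (1 5 14)(2 11 7)(3 10 8)(6 12 13) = ((1 12 11 3 5 13 7 10 14 6 2 8))^4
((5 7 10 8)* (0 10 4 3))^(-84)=((0 10 8 5 7 4 3))^(-84)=(10)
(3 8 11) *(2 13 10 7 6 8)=[0, 1, 13, 2, 4, 5, 8, 6, 11, 9, 7, 3, 12, 10]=(2 13 10 7 6 8 11 3)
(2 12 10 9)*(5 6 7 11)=[0, 1, 12, 3, 4, 6, 7, 11, 8, 2, 9, 5, 10]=(2 12 10 9)(5 6 7 11)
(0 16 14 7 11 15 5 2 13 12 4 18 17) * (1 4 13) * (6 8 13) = [16, 4, 1, 3, 18, 2, 8, 11, 13, 9, 10, 15, 6, 12, 7, 5, 14, 0, 17] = (0 16 14 7 11 15 5 2 1 4 18 17)(6 8 13 12)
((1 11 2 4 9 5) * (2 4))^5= (11)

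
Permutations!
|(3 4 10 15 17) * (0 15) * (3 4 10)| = 6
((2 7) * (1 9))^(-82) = (9) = ((1 9)(2 7))^(-82)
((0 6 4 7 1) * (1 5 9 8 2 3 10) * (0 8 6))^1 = ((1 8 2 3 10)(4 7 5 9 6))^1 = (1 8 2 3 10)(4 7 5 9 6)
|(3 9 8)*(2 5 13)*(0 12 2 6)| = 6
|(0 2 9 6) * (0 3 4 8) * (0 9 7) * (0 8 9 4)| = |(0 2 7 8 4 9 6 3)| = 8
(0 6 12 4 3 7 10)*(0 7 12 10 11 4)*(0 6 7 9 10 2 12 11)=(0 7)(2 12 6)(3 11 4)(9 10)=[7, 1, 12, 11, 3, 5, 2, 0, 8, 10, 9, 4, 6]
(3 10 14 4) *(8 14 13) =(3 10 13 8 14 4) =[0, 1, 2, 10, 3, 5, 6, 7, 14, 9, 13, 11, 12, 8, 4]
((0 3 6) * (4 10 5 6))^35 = (0 6 5 10 4 3)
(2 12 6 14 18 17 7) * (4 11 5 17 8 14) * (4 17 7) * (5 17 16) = (2 12 6 16 5 7)(4 11 17)(8 14 18) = [0, 1, 12, 3, 11, 7, 16, 2, 14, 9, 10, 17, 6, 13, 18, 15, 5, 4, 8]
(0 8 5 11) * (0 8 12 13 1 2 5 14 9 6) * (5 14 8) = (0 12 13 1 2 14 9 6)(5 11) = [12, 2, 14, 3, 4, 11, 0, 7, 8, 6, 10, 5, 13, 1, 9]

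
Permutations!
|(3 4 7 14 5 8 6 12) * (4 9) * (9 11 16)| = |(3 11 16 9 4 7 14 5 8 6 12)| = 11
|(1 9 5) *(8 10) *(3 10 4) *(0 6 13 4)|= 21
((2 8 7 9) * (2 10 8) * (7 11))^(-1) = (7 11 8 10 9)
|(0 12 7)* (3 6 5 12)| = 6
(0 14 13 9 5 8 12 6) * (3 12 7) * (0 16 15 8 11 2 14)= (2 14 13 9 5 11)(3 12 6 16 15 8 7)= [0, 1, 14, 12, 4, 11, 16, 3, 7, 5, 10, 2, 6, 9, 13, 8, 15]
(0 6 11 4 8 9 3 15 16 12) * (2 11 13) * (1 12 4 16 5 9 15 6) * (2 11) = (0 1 12)(3 6 13 11 16 4 8 15 5 9) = [1, 12, 2, 6, 8, 9, 13, 7, 15, 3, 10, 16, 0, 11, 14, 5, 4]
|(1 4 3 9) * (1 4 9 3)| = |(1 9 4)| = 3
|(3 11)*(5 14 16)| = 6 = |(3 11)(5 14 16)|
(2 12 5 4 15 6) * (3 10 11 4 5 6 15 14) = [0, 1, 12, 10, 14, 5, 2, 7, 8, 9, 11, 4, 6, 13, 3, 15] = (15)(2 12 6)(3 10 11 4 14)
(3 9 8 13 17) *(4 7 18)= (3 9 8 13 17)(4 7 18)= [0, 1, 2, 9, 7, 5, 6, 18, 13, 8, 10, 11, 12, 17, 14, 15, 16, 3, 4]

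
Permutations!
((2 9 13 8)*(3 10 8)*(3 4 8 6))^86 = ((2 9 13 4 8)(3 10 6))^86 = (2 9 13 4 8)(3 6 10)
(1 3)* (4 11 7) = [0, 3, 2, 1, 11, 5, 6, 4, 8, 9, 10, 7] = (1 3)(4 11 7)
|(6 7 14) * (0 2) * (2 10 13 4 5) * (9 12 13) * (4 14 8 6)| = 9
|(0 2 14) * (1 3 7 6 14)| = 7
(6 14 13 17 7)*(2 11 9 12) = (2 11 9 12)(6 14 13 17 7) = [0, 1, 11, 3, 4, 5, 14, 6, 8, 12, 10, 9, 2, 17, 13, 15, 16, 7]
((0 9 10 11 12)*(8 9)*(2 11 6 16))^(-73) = (0 12 11 2 16 6 10 9 8)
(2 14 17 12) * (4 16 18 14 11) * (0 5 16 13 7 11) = (0 5 16 18 14 17 12 2)(4 13 7 11) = [5, 1, 0, 3, 13, 16, 6, 11, 8, 9, 10, 4, 2, 7, 17, 15, 18, 12, 14]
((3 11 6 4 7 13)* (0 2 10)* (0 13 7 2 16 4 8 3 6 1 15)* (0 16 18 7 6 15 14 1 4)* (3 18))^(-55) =((0 3 11 4 2 10 13 15 16)(1 14)(6 8 18 7))^(-55) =(0 16 15 13 10 2 4 11 3)(1 14)(6 8 18 7)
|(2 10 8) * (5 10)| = 4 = |(2 5 10 8)|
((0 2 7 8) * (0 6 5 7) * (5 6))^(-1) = ((0 2)(5 7 8))^(-1) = (0 2)(5 8 7)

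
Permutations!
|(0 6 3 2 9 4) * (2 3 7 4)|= 4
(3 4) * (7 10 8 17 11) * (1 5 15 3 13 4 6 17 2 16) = (1 5 15 3 6 17 11 7 10 8 2 16)(4 13) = [0, 5, 16, 6, 13, 15, 17, 10, 2, 9, 8, 7, 12, 4, 14, 3, 1, 11]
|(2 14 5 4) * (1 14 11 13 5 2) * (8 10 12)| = |(1 14 2 11 13 5 4)(8 10 12)| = 21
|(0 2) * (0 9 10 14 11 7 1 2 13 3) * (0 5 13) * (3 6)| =|(1 2 9 10 14 11 7)(3 5 13 6)| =28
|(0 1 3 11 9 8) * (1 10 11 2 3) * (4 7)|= |(0 10 11 9 8)(2 3)(4 7)|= 10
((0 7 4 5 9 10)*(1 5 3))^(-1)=(0 10 9 5 1 3 4 7)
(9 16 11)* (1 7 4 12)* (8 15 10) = [0, 7, 2, 3, 12, 5, 6, 4, 15, 16, 8, 9, 1, 13, 14, 10, 11] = (1 7 4 12)(8 15 10)(9 16 11)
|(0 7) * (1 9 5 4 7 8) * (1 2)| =|(0 8 2 1 9 5 4 7)| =8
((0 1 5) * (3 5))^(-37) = (0 5 3 1)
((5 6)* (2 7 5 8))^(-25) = ((2 7 5 6 8))^(-25) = (8)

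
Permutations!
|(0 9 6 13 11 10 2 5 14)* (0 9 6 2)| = 20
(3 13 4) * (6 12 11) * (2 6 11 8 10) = (2 6 12 8 10)(3 13 4) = [0, 1, 6, 13, 3, 5, 12, 7, 10, 9, 2, 11, 8, 4]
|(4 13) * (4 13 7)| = 2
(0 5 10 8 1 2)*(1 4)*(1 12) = (0 5 10 8 4 12 1 2) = [5, 2, 0, 3, 12, 10, 6, 7, 4, 9, 8, 11, 1]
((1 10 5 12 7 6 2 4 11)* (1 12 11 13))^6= (1 6 5 4 12)(2 11 13 7 10)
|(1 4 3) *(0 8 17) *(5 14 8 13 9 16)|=|(0 13 9 16 5 14 8 17)(1 4 3)|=24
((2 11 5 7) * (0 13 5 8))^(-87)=((0 13 5 7 2 11 8))^(-87)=(0 2 13 11 5 8 7)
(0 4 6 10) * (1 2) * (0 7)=(0 4 6 10 7)(1 2)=[4, 2, 1, 3, 6, 5, 10, 0, 8, 9, 7]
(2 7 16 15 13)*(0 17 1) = (0 17 1)(2 7 16 15 13) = [17, 0, 7, 3, 4, 5, 6, 16, 8, 9, 10, 11, 12, 2, 14, 13, 15, 1]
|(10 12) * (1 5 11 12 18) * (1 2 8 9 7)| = 10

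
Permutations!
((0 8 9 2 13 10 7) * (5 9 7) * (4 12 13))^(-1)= (0 7 8)(2 9 5 10 13 12 4)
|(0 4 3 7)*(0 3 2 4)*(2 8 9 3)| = 6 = |(2 4 8 9 3 7)|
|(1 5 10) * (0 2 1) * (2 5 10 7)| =6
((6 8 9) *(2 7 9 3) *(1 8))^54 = (1 9 2 8 6 7 3)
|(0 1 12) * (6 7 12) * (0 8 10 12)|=12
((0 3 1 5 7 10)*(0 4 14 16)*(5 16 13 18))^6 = (0 1)(3 16)(4 10 7 5 18 13 14)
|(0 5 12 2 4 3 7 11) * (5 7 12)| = 12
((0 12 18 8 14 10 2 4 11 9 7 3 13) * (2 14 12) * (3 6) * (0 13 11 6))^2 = ((0 2 4 6 3 11 9 7)(8 12 18)(10 14))^2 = (0 4 3 9)(2 6 11 7)(8 18 12)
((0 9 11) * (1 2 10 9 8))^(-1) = (0 11 9 10 2 1 8)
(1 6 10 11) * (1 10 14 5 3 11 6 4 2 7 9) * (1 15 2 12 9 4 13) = [0, 13, 7, 11, 12, 3, 14, 4, 8, 15, 6, 10, 9, 1, 5, 2] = (1 13)(2 7 4 12 9 15)(3 11 10 6 14 5)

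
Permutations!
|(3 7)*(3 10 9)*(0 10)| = 5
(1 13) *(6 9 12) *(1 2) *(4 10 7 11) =(1 13 2)(4 10 7 11)(6 9 12) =[0, 13, 1, 3, 10, 5, 9, 11, 8, 12, 7, 4, 6, 2]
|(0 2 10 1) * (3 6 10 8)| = 7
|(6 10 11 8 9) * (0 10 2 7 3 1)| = |(0 10 11 8 9 6 2 7 3 1)| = 10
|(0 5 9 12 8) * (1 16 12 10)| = 8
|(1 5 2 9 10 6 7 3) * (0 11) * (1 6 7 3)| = |(0 11)(1 5 2 9 10 7)(3 6)| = 6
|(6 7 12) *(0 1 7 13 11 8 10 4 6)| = |(0 1 7 12)(4 6 13 11 8 10)| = 12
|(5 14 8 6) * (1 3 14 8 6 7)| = |(1 3 14 6 5 8 7)| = 7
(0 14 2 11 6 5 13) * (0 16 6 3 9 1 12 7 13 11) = [14, 12, 0, 9, 4, 11, 5, 13, 8, 1, 10, 3, 7, 16, 2, 15, 6] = (0 14 2)(1 12 7 13 16 6 5 11 3 9)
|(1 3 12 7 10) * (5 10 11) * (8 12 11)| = |(1 3 11 5 10)(7 8 12)| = 15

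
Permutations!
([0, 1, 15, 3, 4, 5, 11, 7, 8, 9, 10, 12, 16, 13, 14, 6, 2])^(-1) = [0, 1, 16, 3, 4, 5, 15, 7, 8, 9, 10, 6, 11, 13, 14, 2, 12]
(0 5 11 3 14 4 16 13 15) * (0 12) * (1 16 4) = (0 5 11 3 14 1 16 13 15 12) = [5, 16, 2, 14, 4, 11, 6, 7, 8, 9, 10, 3, 0, 15, 1, 12, 13]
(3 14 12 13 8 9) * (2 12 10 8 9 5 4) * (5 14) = (2 12 13 9 3 5 4)(8 14 10) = [0, 1, 12, 5, 2, 4, 6, 7, 14, 3, 8, 11, 13, 9, 10]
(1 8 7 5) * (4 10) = (1 8 7 5)(4 10) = [0, 8, 2, 3, 10, 1, 6, 5, 7, 9, 4]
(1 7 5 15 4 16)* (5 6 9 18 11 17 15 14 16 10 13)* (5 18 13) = (1 7 6 9 13 18 11 17 15 4 10 5 14 16) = [0, 7, 2, 3, 10, 14, 9, 6, 8, 13, 5, 17, 12, 18, 16, 4, 1, 15, 11]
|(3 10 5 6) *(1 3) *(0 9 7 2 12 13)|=|(0 9 7 2 12 13)(1 3 10 5 6)|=30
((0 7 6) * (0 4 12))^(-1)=(0 12 4 6 7)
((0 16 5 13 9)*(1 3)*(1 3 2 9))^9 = (0 5 1 9 16 13 2) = ((0 16 5 13 1 2 9))^9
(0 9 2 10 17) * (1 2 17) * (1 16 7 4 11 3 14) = (0 9 17)(1 2 10 16 7 4 11 3 14) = [9, 2, 10, 14, 11, 5, 6, 4, 8, 17, 16, 3, 12, 13, 1, 15, 7, 0]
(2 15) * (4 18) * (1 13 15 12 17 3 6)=(1 13 15 2 12 17 3 6)(4 18)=[0, 13, 12, 6, 18, 5, 1, 7, 8, 9, 10, 11, 17, 15, 14, 2, 16, 3, 4]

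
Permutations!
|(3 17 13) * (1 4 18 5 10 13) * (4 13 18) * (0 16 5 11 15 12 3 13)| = 11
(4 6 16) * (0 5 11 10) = [5, 1, 2, 3, 6, 11, 16, 7, 8, 9, 0, 10, 12, 13, 14, 15, 4] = (0 5 11 10)(4 6 16)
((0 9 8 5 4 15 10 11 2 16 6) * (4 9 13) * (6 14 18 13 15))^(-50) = ((0 15 10 11 2 16 14 18 13 4 6)(5 9 8))^(-50) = (0 16 6 2 4 11 13 10 18 15 14)(5 9 8)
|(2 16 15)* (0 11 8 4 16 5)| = 8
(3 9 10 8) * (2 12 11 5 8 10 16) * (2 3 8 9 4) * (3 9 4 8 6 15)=[0, 1, 12, 8, 2, 4, 15, 7, 6, 16, 10, 5, 11, 13, 14, 3, 9]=(2 12 11 5 4)(3 8 6 15)(9 16)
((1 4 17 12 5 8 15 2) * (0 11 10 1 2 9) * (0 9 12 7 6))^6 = (0 7 4 10)(1 11 6 17)(5 15)(8 12)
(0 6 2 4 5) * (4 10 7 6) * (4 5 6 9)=[5, 1, 10, 3, 6, 0, 2, 9, 8, 4, 7]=(0 5)(2 10 7 9 4 6)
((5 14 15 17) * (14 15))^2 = (5 17 15)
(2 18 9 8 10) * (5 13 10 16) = (2 18 9 8 16 5 13 10) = [0, 1, 18, 3, 4, 13, 6, 7, 16, 8, 2, 11, 12, 10, 14, 15, 5, 17, 9]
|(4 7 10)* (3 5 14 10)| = |(3 5 14 10 4 7)| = 6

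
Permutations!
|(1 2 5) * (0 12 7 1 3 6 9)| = |(0 12 7 1 2 5 3 6 9)| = 9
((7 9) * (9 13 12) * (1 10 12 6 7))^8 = (6 13 7)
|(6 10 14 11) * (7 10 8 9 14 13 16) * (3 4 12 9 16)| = |(3 4 12 9 14 11 6 8 16 7 10 13)| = 12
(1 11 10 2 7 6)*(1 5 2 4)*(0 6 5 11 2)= (0 6 11 10 4 1 2 7 5)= [6, 2, 7, 3, 1, 0, 11, 5, 8, 9, 4, 10]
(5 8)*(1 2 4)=(1 2 4)(5 8)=[0, 2, 4, 3, 1, 8, 6, 7, 5]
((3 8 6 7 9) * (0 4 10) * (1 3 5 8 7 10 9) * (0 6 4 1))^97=((0 1 3 7)(4 9 5 8)(6 10))^97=(0 1 3 7)(4 9 5 8)(6 10)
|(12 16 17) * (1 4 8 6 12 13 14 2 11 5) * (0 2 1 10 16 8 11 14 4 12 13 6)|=24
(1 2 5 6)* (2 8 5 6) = [0, 8, 6, 3, 4, 2, 1, 7, 5] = (1 8 5 2 6)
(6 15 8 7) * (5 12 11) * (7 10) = (5 12 11)(6 15 8 10 7) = [0, 1, 2, 3, 4, 12, 15, 6, 10, 9, 7, 5, 11, 13, 14, 8]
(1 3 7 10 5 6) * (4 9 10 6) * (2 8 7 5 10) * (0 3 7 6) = (10)(0 3 5 4 9 2 8 6 1 7) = [3, 7, 8, 5, 9, 4, 1, 0, 6, 2, 10]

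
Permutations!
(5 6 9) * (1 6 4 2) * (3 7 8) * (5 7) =(1 6 9 7 8 3 5 4 2) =[0, 6, 1, 5, 2, 4, 9, 8, 3, 7]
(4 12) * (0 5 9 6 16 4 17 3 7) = (0 5 9 6 16 4 12 17 3 7) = [5, 1, 2, 7, 12, 9, 16, 0, 8, 6, 10, 11, 17, 13, 14, 15, 4, 3]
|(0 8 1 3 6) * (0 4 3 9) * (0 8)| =3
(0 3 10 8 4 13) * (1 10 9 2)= (0 3 9 2 1 10 8 4 13)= [3, 10, 1, 9, 13, 5, 6, 7, 4, 2, 8, 11, 12, 0]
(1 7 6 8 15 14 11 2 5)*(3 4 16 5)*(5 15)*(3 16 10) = (1 7 6 8 5)(2 16 15 14 11)(3 4 10) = [0, 7, 16, 4, 10, 1, 8, 6, 5, 9, 3, 2, 12, 13, 11, 14, 15]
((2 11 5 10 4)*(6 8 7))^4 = ((2 11 5 10 4)(6 8 7))^4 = (2 4 10 5 11)(6 8 7)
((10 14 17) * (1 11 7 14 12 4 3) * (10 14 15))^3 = (1 15 4 11 10 3 7 12)(14 17)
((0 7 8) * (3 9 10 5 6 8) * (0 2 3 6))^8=((0 7 6 8 2 3 9 10 5))^8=(0 5 10 9 3 2 8 6 7)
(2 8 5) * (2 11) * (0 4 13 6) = (0 4 13 6)(2 8 5 11) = [4, 1, 8, 3, 13, 11, 0, 7, 5, 9, 10, 2, 12, 6]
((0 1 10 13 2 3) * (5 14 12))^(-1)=(0 3 2 13 10 1)(5 12 14)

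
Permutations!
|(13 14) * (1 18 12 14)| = 5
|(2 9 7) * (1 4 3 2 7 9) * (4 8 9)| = 6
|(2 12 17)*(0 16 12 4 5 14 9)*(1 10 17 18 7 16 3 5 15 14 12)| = |(0 3 5 12 18 7 16 1 10 17 2 4 15 14 9)| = 15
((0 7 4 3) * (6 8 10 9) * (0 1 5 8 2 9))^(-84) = ((0 7 4 3 1 5 8 10)(2 9 6))^(-84) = (0 1)(3 10)(4 8)(5 7)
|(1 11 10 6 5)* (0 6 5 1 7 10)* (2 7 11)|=|(0 6 1 2 7 10 5 11)|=8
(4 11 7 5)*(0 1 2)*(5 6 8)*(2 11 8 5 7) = (0 1 11 2)(4 8 7 6 5) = [1, 11, 0, 3, 8, 4, 5, 6, 7, 9, 10, 2]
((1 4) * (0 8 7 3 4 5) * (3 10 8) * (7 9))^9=(0 5 1 4 3)(7 10 8 9)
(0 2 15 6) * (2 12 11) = (0 12 11 2 15 6) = [12, 1, 15, 3, 4, 5, 0, 7, 8, 9, 10, 2, 11, 13, 14, 6]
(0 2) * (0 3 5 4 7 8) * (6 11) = (0 2 3 5 4 7 8)(6 11) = [2, 1, 3, 5, 7, 4, 11, 8, 0, 9, 10, 6]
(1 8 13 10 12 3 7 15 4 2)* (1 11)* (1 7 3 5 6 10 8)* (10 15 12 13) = (2 11 7 12 5 6 15 4)(8 10 13) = [0, 1, 11, 3, 2, 6, 15, 12, 10, 9, 13, 7, 5, 8, 14, 4]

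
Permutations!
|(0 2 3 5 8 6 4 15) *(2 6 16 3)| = 4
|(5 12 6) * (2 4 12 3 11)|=|(2 4 12 6 5 3 11)|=7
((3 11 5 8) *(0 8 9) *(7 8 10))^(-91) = ((0 10 7 8 3 11 5 9))^(-91) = (0 11 7 9 3 10 5 8)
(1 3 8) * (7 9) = (1 3 8)(7 9) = [0, 3, 2, 8, 4, 5, 6, 9, 1, 7]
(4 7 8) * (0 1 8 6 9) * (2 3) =(0 1 8 4 7 6 9)(2 3) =[1, 8, 3, 2, 7, 5, 9, 6, 4, 0]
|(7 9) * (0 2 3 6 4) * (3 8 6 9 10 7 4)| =14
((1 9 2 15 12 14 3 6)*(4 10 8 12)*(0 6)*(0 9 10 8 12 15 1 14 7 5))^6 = (15)(0 1 6 10 14 12 3 7 9 5 2)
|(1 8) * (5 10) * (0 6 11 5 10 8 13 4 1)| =15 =|(0 6 11 5 8)(1 13 4)|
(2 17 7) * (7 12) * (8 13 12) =[0, 1, 17, 3, 4, 5, 6, 2, 13, 9, 10, 11, 7, 12, 14, 15, 16, 8] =(2 17 8 13 12 7)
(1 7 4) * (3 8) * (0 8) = (0 8 3)(1 7 4) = [8, 7, 2, 0, 1, 5, 6, 4, 3]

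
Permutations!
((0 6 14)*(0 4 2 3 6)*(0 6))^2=((0 6 14 4 2 3))^2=(0 14 2)(3 6 4)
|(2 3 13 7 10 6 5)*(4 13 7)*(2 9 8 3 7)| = 8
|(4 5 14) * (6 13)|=6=|(4 5 14)(6 13)|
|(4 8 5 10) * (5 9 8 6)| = 4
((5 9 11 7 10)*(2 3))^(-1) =(2 3)(5 10 7 11 9)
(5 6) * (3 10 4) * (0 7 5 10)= (0 7 5 6 10 4 3)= [7, 1, 2, 0, 3, 6, 10, 5, 8, 9, 4]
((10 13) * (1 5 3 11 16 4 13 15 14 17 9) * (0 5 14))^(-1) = (0 15 10 13 4 16 11 3 5)(1 9 17 14)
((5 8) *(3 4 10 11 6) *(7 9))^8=((3 4 10 11 6)(5 8)(7 9))^8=(3 11 4 6 10)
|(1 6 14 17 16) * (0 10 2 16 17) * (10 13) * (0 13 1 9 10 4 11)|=|(17)(0 1 6 14 13 4 11)(2 16 9 10)|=28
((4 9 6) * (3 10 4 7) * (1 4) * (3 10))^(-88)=((1 4 9 6 7 10))^(-88)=(1 9 7)(4 6 10)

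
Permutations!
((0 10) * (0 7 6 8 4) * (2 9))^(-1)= (0 4 8 6 7 10)(2 9)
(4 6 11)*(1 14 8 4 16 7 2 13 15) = (1 14 8 4 6 11 16 7 2 13 15) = [0, 14, 13, 3, 6, 5, 11, 2, 4, 9, 10, 16, 12, 15, 8, 1, 7]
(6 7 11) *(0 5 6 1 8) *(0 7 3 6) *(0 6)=(0 5 6 3)(1 8 7 11)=[5, 8, 2, 0, 4, 6, 3, 11, 7, 9, 10, 1]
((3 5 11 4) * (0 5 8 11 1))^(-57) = ((0 5 1)(3 8 11 4))^(-57) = (3 4 11 8)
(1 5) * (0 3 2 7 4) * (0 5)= (0 3 2 7 4 5 1)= [3, 0, 7, 2, 5, 1, 6, 4]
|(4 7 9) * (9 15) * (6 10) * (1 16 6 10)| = 12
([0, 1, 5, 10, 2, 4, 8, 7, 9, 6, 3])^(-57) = [0, 1, 2, 10, 4, 5, 6, 7, 8, 9, 3]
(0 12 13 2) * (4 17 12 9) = (0 9 4 17 12 13 2) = [9, 1, 0, 3, 17, 5, 6, 7, 8, 4, 10, 11, 13, 2, 14, 15, 16, 12]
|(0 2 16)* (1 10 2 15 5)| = 7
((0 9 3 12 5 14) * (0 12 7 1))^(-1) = (0 1 7 3 9)(5 12 14) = ((0 9 3 7 1)(5 14 12))^(-1)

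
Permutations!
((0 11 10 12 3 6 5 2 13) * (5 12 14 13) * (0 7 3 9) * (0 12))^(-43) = (0 7 10 6 13 11 3 14)(2 5)(9 12)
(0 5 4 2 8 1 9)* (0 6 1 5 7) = (0 7)(1 9 6)(2 8 5 4) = [7, 9, 8, 3, 2, 4, 1, 0, 5, 6]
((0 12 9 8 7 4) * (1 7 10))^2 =((0 12 9 8 10 1 7 4))^2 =(0 9 10 7)(1 4 12 8)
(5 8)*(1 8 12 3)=(1 8 5 12 3)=[0, 8, 2, 1, 4, 12, 6, 7, 5, 9, 10, 11, 3]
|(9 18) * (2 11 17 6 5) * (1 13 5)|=14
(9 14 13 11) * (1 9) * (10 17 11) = [0, 9, 2, 3, 4, 5, 6, 7, 8, 14, 17, 1, 12, 10, 13, 15, 16, 11] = (1 9 14 13 10 17 11)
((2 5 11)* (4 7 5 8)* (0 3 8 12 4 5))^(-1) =(0 7 4 12 2 11 5 8 3)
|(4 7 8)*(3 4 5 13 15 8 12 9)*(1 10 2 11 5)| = 40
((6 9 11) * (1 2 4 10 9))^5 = ((1 2 4 10 9 11 6))^5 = (1 11 10 2 6 9 4)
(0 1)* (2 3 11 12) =(0 1)(2 3 11 12) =[1, 0, 3, 11, 4, 5, 6, 7, 8, 9, 10, 12, 2]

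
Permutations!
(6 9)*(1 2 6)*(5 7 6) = (1 2 5 7 6 9) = [0, 2, 5, 3, 4, 7, 9, 6, 8, 1]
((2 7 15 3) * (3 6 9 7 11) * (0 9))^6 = (0 9 7 15 6)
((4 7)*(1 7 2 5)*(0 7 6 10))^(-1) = (0 10 6 1 5 2 4 7)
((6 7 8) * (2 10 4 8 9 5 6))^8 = ((2 10 4 8)(5 6 7 9))^8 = (10)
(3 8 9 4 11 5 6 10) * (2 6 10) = (2 6)(3 8 9 4 11 5 10) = [0, 1, 6, 8, 11, 10, 2, 7, 9, 4, 3, 5]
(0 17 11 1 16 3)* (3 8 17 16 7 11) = (0 16 8 17 3)(1 7 11) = [16, 7, 2, 0, 4, 5, 6, 11, 17, 9, 10, 1, 12, 13, 14, 15, 8, 3]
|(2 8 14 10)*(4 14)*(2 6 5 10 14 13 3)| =15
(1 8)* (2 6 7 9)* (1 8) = (2 6 7 9) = [0, 1, 6, 3, 4, 5, 7, 9, 8, 2]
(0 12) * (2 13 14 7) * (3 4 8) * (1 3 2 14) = (0 12)(1 3 4 8 2 13)(7 14) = [12, 3, 13, 4, 8, 5, 6, 14, 2, 9, 10, 11, 0, 1, 7]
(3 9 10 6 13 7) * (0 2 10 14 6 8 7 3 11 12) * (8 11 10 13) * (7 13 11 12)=(0 2 11 7 10 12)(3 9 14 6 8 13)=[2, 1, 11, 9, 4, 5, 8, 10, 13, 14, 12, 7, 0, 3, 6]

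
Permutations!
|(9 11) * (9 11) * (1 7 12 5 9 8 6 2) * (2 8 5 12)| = |(12)(1 7 2)(5 9)(6 8)| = 6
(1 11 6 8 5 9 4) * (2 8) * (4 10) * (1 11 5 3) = [0, 5, 8, 1, 11, 9, 2, 7, 3, 10, 4, 6] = (1 5 9 10 4 11 6 2 8 3)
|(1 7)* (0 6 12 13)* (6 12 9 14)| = |(0 12 13)(1 7)(6 9 14)| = 6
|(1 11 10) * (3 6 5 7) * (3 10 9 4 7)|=|(1 11 9 4 7 10)(3 6 5)|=6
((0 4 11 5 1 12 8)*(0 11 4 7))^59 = ((0 7)(1 12 8 11 5))^59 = (0 7)(1 5 11 8 12)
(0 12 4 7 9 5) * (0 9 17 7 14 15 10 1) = (0 12 4 14 15 10 1)(5 9)(7 17) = [12, 0, 2, 3, 14, 9, 6, 17, 8, 5, 1, 11, 4, 13, 15, 10, 16, 7]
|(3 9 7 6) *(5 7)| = |(3 9 5 7 6)| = 5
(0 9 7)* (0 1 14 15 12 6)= [9, 14, 2, 3, 4, 5, 0, 1, 8, 7, 10, 11, 6, 13, 15, 12]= (0 9 7 1 14 15 12 6)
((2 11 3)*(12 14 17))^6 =(17)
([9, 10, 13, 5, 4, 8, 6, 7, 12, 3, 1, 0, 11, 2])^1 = [9, 10, 13, 5, 4, 8, 6, 7, 12, 3, 1, 0, 11, 2]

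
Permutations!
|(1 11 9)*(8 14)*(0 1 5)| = 10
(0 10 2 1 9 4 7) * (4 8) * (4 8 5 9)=(0 10 2 1 4 7)(5 9)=[10, 4, 1, 3, 7, 9, 6, 0, 8, 5, 2]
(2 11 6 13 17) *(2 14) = (2 11 6 13 17 14) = [0, 1, 11, 3, 4, 5, 13, 7, 8, 9, 10, 6, 12, 17, 2, 15, 16, 14]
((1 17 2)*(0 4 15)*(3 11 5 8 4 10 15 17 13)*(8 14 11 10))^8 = (0 10 13 2 4)(1 17 8 15 3)(5 11 14) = ((0 8 4 17 2 1 13 3 10 15)(5 14 11))^8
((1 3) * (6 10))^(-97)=(1 3)(6 10)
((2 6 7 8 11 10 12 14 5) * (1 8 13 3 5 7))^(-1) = (1 6 2 5 3 13 7 14 12 10 11 8) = ((1 8 11 10 12 14 7 13 3 5 2 6))^(-1)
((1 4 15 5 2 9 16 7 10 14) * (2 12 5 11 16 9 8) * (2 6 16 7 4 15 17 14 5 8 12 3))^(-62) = ((1 15 11 7 10 5 3 2 12 8 6 16 4 17 14))^(-62) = (1 17 16 8 2 5 7 15 14 4 6 12 3 10 11)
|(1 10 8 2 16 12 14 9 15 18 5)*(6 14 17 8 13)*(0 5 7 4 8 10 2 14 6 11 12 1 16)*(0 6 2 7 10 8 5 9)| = 110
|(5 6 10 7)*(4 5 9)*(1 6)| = 7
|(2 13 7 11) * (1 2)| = |(1 2 13 7 11)| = 5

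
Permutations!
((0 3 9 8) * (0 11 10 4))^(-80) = ((0 3 9 8 11 10 4))^(-80) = (0 11 3 10 9 4 8)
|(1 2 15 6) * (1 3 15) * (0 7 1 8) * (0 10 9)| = 21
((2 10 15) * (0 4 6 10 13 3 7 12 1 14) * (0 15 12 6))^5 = (0 4)(1 3)(2 10)(6 15)(7 14)(12 13)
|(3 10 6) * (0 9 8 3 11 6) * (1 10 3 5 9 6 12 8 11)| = 20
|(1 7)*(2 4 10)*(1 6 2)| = 6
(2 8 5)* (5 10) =(2 8 10 5) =[0, 1, 8, 3, 4, 2, 6, 7, 10, 9, 5]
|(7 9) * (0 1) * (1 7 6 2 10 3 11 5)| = 10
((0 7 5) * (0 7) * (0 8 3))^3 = ((0 8 3)(5 7))^3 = (8)(5 7)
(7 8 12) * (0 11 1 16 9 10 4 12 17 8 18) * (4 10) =(0 11 1 16 9 4 12 7 18)(8 17) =[11, 16, 2, 3, 12, 5, 6, 18, 17, 4, 10, 1, 7, 13, 14, 15, 9, 8, 0]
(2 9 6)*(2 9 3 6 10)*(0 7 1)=(0 7 1)(2 3 6 9 10)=[7, 0, 3, 6, 4, 5, 9, 1, 8, 10, 2]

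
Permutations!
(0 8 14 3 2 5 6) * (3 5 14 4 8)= [3, 1, 14, 2, 8, 6, 0, 7, 4, 9, 10, 11, 12, 13, 5]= (0 3 2 14 5 6)(4 8)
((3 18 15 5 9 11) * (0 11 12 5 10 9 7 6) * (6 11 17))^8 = (0 6 17)(3 11 7 5 12 9 10 15 18)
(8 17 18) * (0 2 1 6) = (0 2 1 6)(8 17 18) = [2, 6, 1, 3, 4, 5, 0, 7, 17, 9, 10, 11, 12, 13, 14, 15, 16, 18, 8]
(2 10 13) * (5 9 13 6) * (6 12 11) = (2 10 12 11 6 5 9 13) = [0, 1, 10, 3, 4, 9, 5, 7, 8, 13, 12, 6, 11, 2]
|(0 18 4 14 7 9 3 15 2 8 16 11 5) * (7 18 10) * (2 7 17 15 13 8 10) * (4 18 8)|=15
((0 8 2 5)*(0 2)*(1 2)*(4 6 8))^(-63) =(0 4 6 8)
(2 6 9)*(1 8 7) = (1 8 7)(2 6 9) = [0, 8, 6, 3, 4, 5, 9, 1, 7, 2]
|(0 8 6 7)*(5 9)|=4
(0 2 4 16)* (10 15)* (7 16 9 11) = (0 2 4 9 11 7 16)(10 15) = [2, 1, 4, 3, 9, 5, 6, 16, 8, 11, 15, 7, 12, 13, 14, 10, 0]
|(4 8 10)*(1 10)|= 4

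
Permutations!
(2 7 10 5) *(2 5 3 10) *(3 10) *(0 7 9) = (10)(0 7 2 9) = [7, 1, 9, 3, 4, 5, 6, 2, 8, 0, 10]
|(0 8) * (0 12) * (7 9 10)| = 3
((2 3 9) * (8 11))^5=((2 3 9)(8 11))^5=(2 9 3)(8 11)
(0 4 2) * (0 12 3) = (0 4 2 12 3) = [4, 1, 12, 0, 2, 5, 6, 7, 8, 9, 10, 11, 3]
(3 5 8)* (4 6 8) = [0, 1, 2, 5, 6, 4, 8, 7, 3] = (3 5 4 6 8)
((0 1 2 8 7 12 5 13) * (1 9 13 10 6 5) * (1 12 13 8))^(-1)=((0 9 8 7 13)(1 2)(5 10 6))^(-1)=(0 13 7 8 9)(1 2)(5 6 10)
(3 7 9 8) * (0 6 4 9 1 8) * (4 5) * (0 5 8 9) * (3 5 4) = (0 6 8 5 3 7 1 9 4) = [6, 9, 2, 7, 0, 3, 8, 1, 5, 4]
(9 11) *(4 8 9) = [0, 1, 2, 3, 8, 5, 6, 7, 9, 11, 10, 4] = (4 8 9 11)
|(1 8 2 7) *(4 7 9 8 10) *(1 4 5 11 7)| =6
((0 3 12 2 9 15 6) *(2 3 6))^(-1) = ((0 6)(2 9 15)(3 12))^(-1) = (0 6)(2 15 9)(3 12)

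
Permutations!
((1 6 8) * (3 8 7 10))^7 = (1 6 7 10 3 8)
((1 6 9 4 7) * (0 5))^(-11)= (0 5)(1 7 4 9 6)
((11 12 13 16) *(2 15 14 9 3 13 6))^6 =((2 15 14 9 3 13 16 11 12 6))^6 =(2 16 14 12 3)(6 13 15 11 9)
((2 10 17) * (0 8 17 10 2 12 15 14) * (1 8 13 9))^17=(0 14 15 12 17 8 1 9 13)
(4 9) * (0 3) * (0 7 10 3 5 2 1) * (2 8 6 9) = (0 5 8 6 9 4 2 1)(3 7 10) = [5, 0, 1, 7, 2, 8, 9, 10, 6, 4, 3]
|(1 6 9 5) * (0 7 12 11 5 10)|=9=|(0 7 12 11 5 1 6 9 10)|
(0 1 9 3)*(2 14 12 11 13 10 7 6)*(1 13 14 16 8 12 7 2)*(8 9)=(0 13 10 2 16 9 3)(1 8 12 11 14 7 6)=[13, 8, 16, 0, 4, 5, 1, 6, 12, 3, 2, 14, 11, 10, 7, 15, 9]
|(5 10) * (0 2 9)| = |(0 2 9)(5 10)| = 6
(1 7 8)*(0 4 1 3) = [4, 7, 2, 0, 1, 5, 6, 8, 3] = (0 4 1 7 8 3)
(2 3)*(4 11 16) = (2 3)(4 11 16) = [0, 1, 3, 2, 11, 5, 6, 7, 8, 9, 10, 16, 12, 13, 14, 15, 4]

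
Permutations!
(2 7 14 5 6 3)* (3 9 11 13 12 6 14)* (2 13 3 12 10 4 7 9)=(2 9 11 3 13 10 4 7 12 6)(5 14)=[0, 1, 9, 13, 7, 14, 2, 12, 8, 11, 4, 3, 6, 10, 5]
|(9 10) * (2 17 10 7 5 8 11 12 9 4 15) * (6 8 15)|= 12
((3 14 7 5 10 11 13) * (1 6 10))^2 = ((1 6 10 11 13 3 14 7 5))^2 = (1 10 13 14 5 6 11 3 7)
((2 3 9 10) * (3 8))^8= (2 9 8 10 3)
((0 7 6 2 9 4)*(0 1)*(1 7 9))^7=(9)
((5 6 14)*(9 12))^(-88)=((5 6 14)(9 12))^(-88)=(5 14 6)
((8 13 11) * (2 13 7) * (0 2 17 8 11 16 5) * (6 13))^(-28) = ((0 2 6 13 16 5)(7 17 8))^(-28) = (0 6 16)(2 13 5)(7 8 17)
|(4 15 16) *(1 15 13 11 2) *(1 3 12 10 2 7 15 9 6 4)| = |(1 9 6 4 13 11 7 15 16)(2 3 12 10)| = 36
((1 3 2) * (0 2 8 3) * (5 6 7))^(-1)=(0 1 2)(3 8)(5 7 6)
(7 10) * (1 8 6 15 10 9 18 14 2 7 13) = [0, 8, 7, 3, 4, 5, 15, 9, 6, 18, 13, 11, 12, 1, 2, 10, 16, 17, 14] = (1 8 6 15 10 13)(2 7 9 18 14)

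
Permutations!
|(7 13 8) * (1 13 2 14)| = |(1 13 8 7 2 14)| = 6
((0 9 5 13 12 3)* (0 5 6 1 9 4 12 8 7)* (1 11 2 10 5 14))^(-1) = (0 7 8 13 5 10 2 11 6 9 1 14 3 12 4)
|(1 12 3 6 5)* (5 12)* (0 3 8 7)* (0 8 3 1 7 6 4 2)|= 10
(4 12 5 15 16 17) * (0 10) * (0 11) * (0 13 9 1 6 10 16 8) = (0 16 17 4 12 5 15 8)(1 6 10 11 13 9) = [16, 6, 2, 3, 12, 15, 10, 7, 0, 1, 11, 13, 5, 9, 14, 8, 17, 4]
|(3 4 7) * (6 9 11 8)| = |(3 4 7)(6 9 11 8)| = 12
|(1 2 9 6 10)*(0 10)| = 6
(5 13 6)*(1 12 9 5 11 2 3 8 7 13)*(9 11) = (1 12 11 2 3 8 7 13 6 9 5) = [0, 12, 3, 8, 4, 1, 9, 13, 7, 5, 10, 2, 11, 6]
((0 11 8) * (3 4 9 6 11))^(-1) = (0 8 11 6 9 4 3)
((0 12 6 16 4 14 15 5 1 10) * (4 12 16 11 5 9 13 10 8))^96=((0 16 12 6 11 5 1 8 4 14 15 9 13 10))^96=(0 13 15 4 1 11 12)(5 6 16 10 9 14 8)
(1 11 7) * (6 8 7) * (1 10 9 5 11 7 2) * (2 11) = (1 7 10 9 5 2)(6 8 11) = [0, 7, 1, 3, 4, 2, 8, 10, 11, 5, 9, 6]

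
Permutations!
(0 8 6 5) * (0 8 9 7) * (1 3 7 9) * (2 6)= (9)(0 1 3 7)(2 6 5 8)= [1, 3, 6, 7, 4, 8, 5, 0, 2, 9]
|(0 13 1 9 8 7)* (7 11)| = |(0 13 1 9 8 11 7)| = 7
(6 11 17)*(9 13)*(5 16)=(5 16)(6 11 17)(9 13)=[0, 1, 2, 3, 4, 16, 11, 7, 8, 13, 10, 17, 12, 9, 14, 15, 5, 6]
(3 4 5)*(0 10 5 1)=[10, 0, 2, 4, 1, 3, 6, 7, 8, 9, 5]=(0 10 5 3 4 1)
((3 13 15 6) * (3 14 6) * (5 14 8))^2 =(3 15 13)(5 6)(8 14)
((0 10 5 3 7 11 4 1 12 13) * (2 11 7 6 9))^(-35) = (0 10 5 3 6 9 2 11 4 1 12 13)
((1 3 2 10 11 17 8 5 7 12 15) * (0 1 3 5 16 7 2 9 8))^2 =(0 5 10 17 1 2 11)(3 8 7 15 9 16 12)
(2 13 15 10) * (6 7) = (2 13 15 10)(6 7) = [0, 1, 13, 3, 4, 5, 7, 6, 8, 9, 2, 11, 12, 15, 14, 10]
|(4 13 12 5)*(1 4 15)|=6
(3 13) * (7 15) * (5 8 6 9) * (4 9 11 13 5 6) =[0, 1, 2, 5, 9, 8, 11, 15, 4, 6, 10, 13, 12, 3, 14, 7] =(3 5 8 4 9 6 11 13)(7 15)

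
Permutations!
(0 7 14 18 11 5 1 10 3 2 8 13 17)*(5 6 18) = (0 7 14 5 1 10 3 2 8 13 17)(6 18 11) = [7, 10, 8, 2, 4, 1, 18, 14, 13, 9, 3, 6, 12, 17, 5, 15, 16, 0, 11]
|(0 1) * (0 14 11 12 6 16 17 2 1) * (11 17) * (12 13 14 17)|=|(1 17 2)(6 16 11 13 14 12)|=6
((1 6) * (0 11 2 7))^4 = ((0 11 2 7)(1 6))^4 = (11)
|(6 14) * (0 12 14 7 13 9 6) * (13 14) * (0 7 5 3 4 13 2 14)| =|(0 12 2 14 7)(3 4 13 9 6 5)| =30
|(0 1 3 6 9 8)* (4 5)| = 6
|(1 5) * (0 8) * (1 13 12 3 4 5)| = 10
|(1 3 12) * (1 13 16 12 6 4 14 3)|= |(3 6 4 14)(12 13 16)|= 12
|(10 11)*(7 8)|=2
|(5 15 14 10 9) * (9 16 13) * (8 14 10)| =6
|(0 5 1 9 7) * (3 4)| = |(0 5 1 9 7)(3 4)| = 10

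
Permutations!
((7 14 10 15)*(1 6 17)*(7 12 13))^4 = ((1 6 17)(7 14 10 15 12 13))^4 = (1 6 17)(7 12 10)(13 15 14)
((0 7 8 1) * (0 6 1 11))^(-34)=(0 8)(7 11)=((0 7 8 11)(1 6))^(-34)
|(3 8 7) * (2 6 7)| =5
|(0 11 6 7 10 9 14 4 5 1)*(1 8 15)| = 12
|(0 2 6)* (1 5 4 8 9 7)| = |(0 2 6)(1 5 4 8 9 7)| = 6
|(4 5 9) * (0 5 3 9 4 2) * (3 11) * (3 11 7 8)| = |(11)(0 5 4 7 8 3 9 2)| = 8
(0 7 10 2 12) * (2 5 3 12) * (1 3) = (0 7 10 5 1 3 12) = [7, 3, 2, 12, 4, 1, 6, 10, 8, 9, 5, 11, 0]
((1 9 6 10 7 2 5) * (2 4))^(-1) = ((1 9 6 10 7 4 2 5))^(-1) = (1 5 2 4 7 10 6 9)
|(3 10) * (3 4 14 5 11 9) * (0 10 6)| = 9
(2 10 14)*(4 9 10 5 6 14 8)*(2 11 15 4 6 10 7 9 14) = (2 5 10 8 6)(4 14 11 15)(7 9) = [0, 1, 5, 3, 14, 10, 2, 9, 6, 7, 8, 15, 12, 13, 11, 4]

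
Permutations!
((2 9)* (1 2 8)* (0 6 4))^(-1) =(0 4 6)(1 8 9 2) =((0 6 4)(1 2 9 8))^(-1)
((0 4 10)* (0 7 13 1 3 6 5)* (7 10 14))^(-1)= (0 5 6 3 1 13 7 14 4)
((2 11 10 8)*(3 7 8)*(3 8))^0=((2 11 10 8)(3 7))^0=(11)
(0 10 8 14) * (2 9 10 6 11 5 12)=(0 6 11 5 12 2 9 10 8 14)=[6, 1, 9, 3, 4, 12, 11, 7, 14, 10, 8, 5, 2, 13, 0]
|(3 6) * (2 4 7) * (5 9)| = |(2 4 7)(3 6)(5 9)| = 6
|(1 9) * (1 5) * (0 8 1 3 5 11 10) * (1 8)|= 10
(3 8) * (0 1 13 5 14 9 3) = (0 1 13 5 14 9 3 8) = [1, 13, 2, 8, 4, 14, 6, 7, 0, 3, 10, 11, 12, 5, 9]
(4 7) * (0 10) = (0 10)(4 7) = [10, 1, 2, 3, 7, 5, 6, 4, 8, 9, 0]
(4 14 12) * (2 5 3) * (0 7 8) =(0 7 8)(2 5 3)(4 14 12) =[7, 1, 5, 2, 14, 3, 6, 8, 0, 9, 10, 11, 4, 13, 12]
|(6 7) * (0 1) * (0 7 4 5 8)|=|(0 1 7 6 4 5 8)|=7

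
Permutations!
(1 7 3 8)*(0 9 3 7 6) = (0 9 3 8 1 6) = [9, 6, 2, 8, 4, 5, 0, 7, 1, 3]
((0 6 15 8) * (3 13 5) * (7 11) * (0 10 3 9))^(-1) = (0 9 5 13 3 10 8 15 6)(7 11)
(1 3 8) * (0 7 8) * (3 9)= (0 7 8 1 9 3)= [7, 9, 2, 0, 4, 5, 6, 8, 1, 3]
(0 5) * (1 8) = (0 5)(1 8) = [5, 8, 2, 3, 4, 0, 6, 7, 1]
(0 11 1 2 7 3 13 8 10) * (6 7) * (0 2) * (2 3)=(0 11 1)(2 6 7)(3 13 8 10)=[11, 0, 6, 13, 4, 5, 7, 2, 10, 9, 3, 1, 12, 8]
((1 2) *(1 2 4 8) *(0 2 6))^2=(0 6 2)(1 8 4)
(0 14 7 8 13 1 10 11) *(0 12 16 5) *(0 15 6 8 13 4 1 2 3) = (0 14 7 13 2 3)(1 10 11 12 16 5 15 6 8 4) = [14, 10, 3, 0, 1, 15, 8, 13, 4, 9, 11, 12, 16, 2, 7, 6, 5]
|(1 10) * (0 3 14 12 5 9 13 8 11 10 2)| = 12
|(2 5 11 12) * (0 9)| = 4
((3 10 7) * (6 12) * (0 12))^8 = ((0 12 6)(3 10 7))^8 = (0 6 12)(3 7 10)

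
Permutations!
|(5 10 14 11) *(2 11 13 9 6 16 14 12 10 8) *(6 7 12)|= 8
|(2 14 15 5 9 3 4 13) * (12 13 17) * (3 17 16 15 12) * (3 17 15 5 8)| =28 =|(17)(2 14 12 13)(3 4 16 5 9 15 8)|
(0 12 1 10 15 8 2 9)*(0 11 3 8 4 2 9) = (0 12 1 10 15 4 2)(3 8 9 11) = [12, 10, 0, 8, 2, 5, 6, 7, 9, 11, 15, 3, 1, 13, 14, 4]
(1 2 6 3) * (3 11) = (1 2 6 11 3) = [0, 2, 6, 1, 4, 5, 11, 7, 8, 9, 10, 3]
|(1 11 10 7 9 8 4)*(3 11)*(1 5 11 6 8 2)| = |(1 3 6 8 4 5 11 10 7 9 2)| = 11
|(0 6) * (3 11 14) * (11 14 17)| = 2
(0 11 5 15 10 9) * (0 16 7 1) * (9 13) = (0 11 5 15 10 13 9 16 7 1) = [11, 0, 2, 3, 4, 15, 6, 1, 8, 16, 13, 5, 12, 9, 14, 10, 7]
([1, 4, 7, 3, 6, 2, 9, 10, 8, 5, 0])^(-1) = (0 10 7 2 5 9 6 4 1)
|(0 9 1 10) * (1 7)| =|(0 9 7 1 10)| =5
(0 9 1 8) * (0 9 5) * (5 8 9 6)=(0 8 6 5)(1 9)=[8, 9, 2, 3, 4, 0, 5, 7, 6, 1]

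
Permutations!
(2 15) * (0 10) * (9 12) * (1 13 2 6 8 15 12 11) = (0 10)(1 13 2 12 9 11)(6 8 15) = [10, 13, 12, 3, 4, 5, 8, 7, 15, 11, 0, 1, 9, 2, 14, 6]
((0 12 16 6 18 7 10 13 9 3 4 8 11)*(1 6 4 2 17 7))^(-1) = (0 11 8 4 16 12)(1 18 6)(2 3 9 13 10 7 17) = ((0 12 16 4 8 11)(1 6 18)(2 17 7 10 13 9 3))^(-1)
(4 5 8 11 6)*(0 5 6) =(0 5 8 11)(4 6) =[5, 1, 2, 3, 6, 8, 4, 7, 11, 9, 10, 0]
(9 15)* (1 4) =(1 4)(9 15) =[0, 4, 2, 3, 1, 5, 6, 7, 8, 15, 10, 11, 12, 13, 14, 9]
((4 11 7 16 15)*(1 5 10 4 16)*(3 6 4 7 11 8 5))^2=(16)(1 6 8 10)(3 4 5 7)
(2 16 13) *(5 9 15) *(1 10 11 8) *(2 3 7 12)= (1 10 11 8)(2 16 13 3 7 12)(5 9 15)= [0, 10, 16, 7, 4, 9, 6, 12, 1, 15, 11, 8, 2, 3, 14, 5, 13]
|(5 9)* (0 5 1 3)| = |(0 5 9 1 3)| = 5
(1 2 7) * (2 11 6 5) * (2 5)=(1 11 6 2 7)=[0, 11, 7, 3, 4, 5, 2, 1, 8, 9, 10, 6]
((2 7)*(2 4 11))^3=((2 7 4 11))^3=(2 11 4 7)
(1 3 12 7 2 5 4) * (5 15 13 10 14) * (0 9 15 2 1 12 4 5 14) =(0 9 15 13 10)(1 3 4 12 7) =[9, 3, 2, 4, 12, 5, 6, 1, 8, 15, 0, 11, 7, 10, 14, 13]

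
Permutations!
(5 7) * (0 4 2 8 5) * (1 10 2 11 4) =(0 1 10 2 8 5 7)(4 11) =[1, 10, 8, 3, 11, 7, 6, 0, 5, 9, 2, 4]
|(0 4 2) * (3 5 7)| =|(0 4 2)(3 5 7)| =3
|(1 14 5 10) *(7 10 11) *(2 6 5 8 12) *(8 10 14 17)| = 11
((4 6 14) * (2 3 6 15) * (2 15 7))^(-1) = (15)(2 7 4 14 6 3)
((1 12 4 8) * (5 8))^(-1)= (1 8 5 4 12)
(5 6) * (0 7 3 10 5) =(0 7 3 10 5 6) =[7, 1, 2, 10, 4, 6, 0, 3, 8, 9, 5]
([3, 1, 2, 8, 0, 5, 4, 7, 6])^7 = [8, 1, 2, 6, 3, 5, 0, 7, 4]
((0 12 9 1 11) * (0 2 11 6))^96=((0 12 9 1 6)(2 11))^96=(0 12 9 1 6)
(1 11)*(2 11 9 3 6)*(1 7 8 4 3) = (1 9)(2 11 7 8 4 3 6) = [0, 9, 11, 6, 3, 5, 2, 8, 4, 1, 10, 7]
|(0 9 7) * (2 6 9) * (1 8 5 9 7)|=4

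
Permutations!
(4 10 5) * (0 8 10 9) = (0 8 10 5 4 9) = [8, 1, 2, 3, 9, 4, 6, 7, 10, 0, 5]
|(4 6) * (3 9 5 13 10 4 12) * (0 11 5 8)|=11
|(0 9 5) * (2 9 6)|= |(0 6 2 9 5)|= 5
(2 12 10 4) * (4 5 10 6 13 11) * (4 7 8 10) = [0, 1, 12, 3, 2, 4, 13, 8, 10, 9, 5, 7, 6, 11] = (2 12 6 13 11 7 8 10 5 4)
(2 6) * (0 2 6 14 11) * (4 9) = (0 2 14 11)(4 9) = [2, 1, 14, 3, 9, 5, 6, 7, 8, 4, 10, 0, 12, 13, 11]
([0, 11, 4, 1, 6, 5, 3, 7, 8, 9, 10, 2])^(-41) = [0, 11, 4, 1, 6, 5, 3, 7, 8, 9, 10, 2]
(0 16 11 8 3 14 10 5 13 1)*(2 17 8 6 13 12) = (0 16 11 6 13 1)(2 17 8 3 14 10 5 12) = [16, 0, 17, 14, 4, 12, 13, 7, 3, 9, 5, 6, 2, 1, 10, 15, 11, 8]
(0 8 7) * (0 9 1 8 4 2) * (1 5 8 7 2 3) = (0 4 3 1 7 9 5 8 2) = [4, 7, 0, 1, 3, 8, 6, 9, 2, 5]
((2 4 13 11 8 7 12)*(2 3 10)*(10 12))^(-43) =((2 4 13 11 8 7 10)(3 12))^(-43) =(2 10 7 8 11 13 4)(3 12)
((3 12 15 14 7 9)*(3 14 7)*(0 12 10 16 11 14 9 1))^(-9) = ((0 12 15 7 1)(3 10 16 11 14))^(-9) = (0 12 15 7 1)(3 10 16 11 14)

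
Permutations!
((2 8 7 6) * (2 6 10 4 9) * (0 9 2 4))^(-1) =(0 10 7 8 2 4 9)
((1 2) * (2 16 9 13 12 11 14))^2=(1 9 12 14)(2 16 13 11)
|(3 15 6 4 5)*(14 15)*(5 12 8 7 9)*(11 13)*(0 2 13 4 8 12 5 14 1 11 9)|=|(0 2 13 9 14 15 6 8 7)(1 11 4 5 3)|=45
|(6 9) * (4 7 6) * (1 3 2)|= 12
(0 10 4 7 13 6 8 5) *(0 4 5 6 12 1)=(0 10 5 4 7 13 12 1)(6 8)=[10, 0, 2, 3, 7, 4, 8, 13, 6, 9, 5, 11, 1, 12]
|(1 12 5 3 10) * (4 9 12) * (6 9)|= 8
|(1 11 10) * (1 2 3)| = 5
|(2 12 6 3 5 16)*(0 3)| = 7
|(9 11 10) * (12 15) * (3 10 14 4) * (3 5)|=14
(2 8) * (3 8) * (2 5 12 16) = [0, 1, 3, 8, 4, 12, 6, 7, 5, 9, 10, 11, 16, 13, 14, 15, 2] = (2 3 8 5 12 16)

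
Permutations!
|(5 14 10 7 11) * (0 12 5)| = 7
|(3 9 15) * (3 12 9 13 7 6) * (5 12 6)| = |(3 13 7 5 12 9 15 6)| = 8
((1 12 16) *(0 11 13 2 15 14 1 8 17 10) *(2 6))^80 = (0 13 2 14 12 8 10 11 6 15 1 16 17)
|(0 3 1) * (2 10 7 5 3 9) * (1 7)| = 15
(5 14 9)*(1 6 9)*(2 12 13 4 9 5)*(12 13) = (1 6 5 14)(2 13 4 9) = [0, 6, 13, 3, 9, 14, 5, 7, 8, 2, 10, 11, 12, 4, 1]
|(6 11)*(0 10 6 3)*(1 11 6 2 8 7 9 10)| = |(0 1 11 3)(2 8 7 9 10)| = 20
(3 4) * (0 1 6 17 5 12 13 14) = (0 1 6 17 5 12 13 14)(3 4) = [1, 6, 2, 4, 3, 12, 17, 7, 8, 9, 10, 11, 13, 14, 0, 15, 16, 5]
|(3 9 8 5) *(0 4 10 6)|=4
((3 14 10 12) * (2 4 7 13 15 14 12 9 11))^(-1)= (2 11 9 10 14 15 13 7 4)(3 12)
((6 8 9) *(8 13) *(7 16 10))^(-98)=((6 13 8 9)(7 16 10))^(-98)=(6 8)(7 16 10)(9 13)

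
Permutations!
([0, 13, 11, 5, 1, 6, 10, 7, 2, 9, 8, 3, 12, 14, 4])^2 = (1 14)(2 3 6 8 11 5 10)(4 13)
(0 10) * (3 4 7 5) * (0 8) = (0 10 8)(3 4 7 5) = [10, 1, 2, 4, 7, 3, 6, 5, 0, 9, 8]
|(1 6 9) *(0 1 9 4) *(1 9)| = |(0 9 1 6 4)| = 5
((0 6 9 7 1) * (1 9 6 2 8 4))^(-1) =(0 1 4 8 2)(7 9)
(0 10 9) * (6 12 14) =(0 10 9)(6 12 14) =[10, 1, 2, 3, 4, 5, 12, 7, 8, 0, 9, 11, 14, 13, 6]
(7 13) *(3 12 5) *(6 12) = (3 6 12 5)(7 13) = [0, 1, 2, 6, 4, 3, 12, 13, 8, 9, 10, 11, 5, 7]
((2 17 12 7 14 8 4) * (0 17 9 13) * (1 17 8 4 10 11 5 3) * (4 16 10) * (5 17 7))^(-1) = ((0 8 4 2 9 13)(1 7 14 16 10 11 17 12 5 3))^(-1) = (0 13 9 2 4 8)(1 3 5 12 17 11 10 16 14 7)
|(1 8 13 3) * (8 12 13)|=4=|(1 12 13 3)|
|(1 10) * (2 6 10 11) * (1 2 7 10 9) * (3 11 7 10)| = 8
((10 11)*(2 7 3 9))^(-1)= (2 9 3 7)(10 11)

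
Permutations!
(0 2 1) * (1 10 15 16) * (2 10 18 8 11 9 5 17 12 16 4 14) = (0 10 15 4 14 2 18 8 11 9 5 17 12 16 1) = [10, 0, 18, 3, 14, 17, 6, 7, 11, 5, 15, 9, 16, 13, 2, 4, 1, 12, 8]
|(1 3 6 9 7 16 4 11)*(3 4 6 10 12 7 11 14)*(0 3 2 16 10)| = |(0 3)(1 4 14 2 16 6 9 11)(7 10 12)| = 24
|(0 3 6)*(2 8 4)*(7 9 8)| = 15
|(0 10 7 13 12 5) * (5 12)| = |(0 10 7 13 5)| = 5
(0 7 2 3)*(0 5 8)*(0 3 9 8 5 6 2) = (0 7)(2 9 8 3 6) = [7, 1, 9, 6, 4, 5, 2, 0, 3, 8]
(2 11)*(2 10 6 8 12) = (2 11 10 6 8 12) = [0, 1, 11, 3, 4, 5, 8, 7, 12, 9, 6, 10, 2]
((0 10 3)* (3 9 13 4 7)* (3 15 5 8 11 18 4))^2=((0 10 9 13 3)(4 7 15 5 8 11 18))^2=(0 9 3 10 13)(4 15 8 18 7 5 11)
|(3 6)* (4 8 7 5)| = |(3 6)(4 8 7 5)| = 4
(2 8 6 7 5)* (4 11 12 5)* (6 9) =[0, 1, 8, 3, 11, 2, 7, 4, 9, 6, 10, 12, 5] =(2 8 9 6 7 4 11 12 5)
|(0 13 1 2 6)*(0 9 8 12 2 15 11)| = 5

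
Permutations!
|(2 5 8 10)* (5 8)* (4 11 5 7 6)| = |(2 8 10)(4 11 5 7 6)| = 15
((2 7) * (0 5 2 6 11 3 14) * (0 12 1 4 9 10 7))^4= ((0 5 2)(1 4 9 10 7 6 11 3 14 12))^4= (0 5 2)(1 7 14 9 11)(3 4 6 12 10)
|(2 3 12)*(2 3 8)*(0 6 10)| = 6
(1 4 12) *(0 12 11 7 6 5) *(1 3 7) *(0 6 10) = (0 12 3 7 10)(1 4 11)(5 6) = [12, 4, 2, 7, 11, 6, 5, 10, 8, 9, 0, 1, 3]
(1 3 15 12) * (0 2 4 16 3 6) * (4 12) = (0 2 12 1 6)(3 15 4 16) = [2, 6, 12, 15, 16, 5, 0, 7, 8, 9, 10, 11, 1, 13, 14, 4, 3]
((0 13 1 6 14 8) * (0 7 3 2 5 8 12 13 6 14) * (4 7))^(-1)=((0 6)(1 14 12 13)(2 5 8 4 7 3))^(-1)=(0 6)(1 13 12 14)(2 3 7 4 8 5)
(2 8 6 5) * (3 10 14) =[0, 1, 8, 10, 4, 2, 5, 7, 6, 9, 14, 11, 12, 13, 3] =(2 8 6 5)(3 10 14)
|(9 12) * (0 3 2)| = |(0 3 2)(9 12)| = 6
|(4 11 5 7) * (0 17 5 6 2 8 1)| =|(0 17 5 7 4 11 6 2 8 1)| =10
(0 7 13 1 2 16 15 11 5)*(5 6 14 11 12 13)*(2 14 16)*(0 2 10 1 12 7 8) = [8, 14, 10, 3, 4, 2, 16, 5, 0, 9, 1, 6, 13, 12, 11, 7, 15] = (0 8)(1 14 11 6 16 15 7 5 2 10)(12 13)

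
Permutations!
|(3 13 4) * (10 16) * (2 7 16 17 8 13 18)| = 10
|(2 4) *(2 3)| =3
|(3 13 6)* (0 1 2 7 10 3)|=|(0 1 2 7 10 3 13 6)|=8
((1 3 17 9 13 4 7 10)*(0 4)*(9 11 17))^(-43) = (0 3 7 13 1 4 9 10)(11 17)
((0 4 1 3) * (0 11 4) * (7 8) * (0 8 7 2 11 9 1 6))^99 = ((0 8 2 11 4 6)(1 3 9))^99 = (0 11)(2 6)(4 8)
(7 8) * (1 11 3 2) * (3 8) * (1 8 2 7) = [0, 11, 8, 7, 4, 5, 6, 3, 1, 9, 10, 2] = (1 11 2 8)(3 7)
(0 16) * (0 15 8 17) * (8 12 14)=[16, 1, 2, 3, 4, 5, 6, 7, 17, 9, 10, 11, 14, 13, 8, 12, 15, 0]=(0 16 15 12 14 8 17)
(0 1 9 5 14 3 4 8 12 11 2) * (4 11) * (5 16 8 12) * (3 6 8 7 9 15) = (0 1 15 3 11 2)(4 12)(5 14 6 8)(7 9 16) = [1, 15, 0, 11, 12, 14, 8, 9, 5, 16, 10, 2, 4, 13, 6, 3, 7]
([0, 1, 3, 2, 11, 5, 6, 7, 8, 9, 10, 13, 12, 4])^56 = [0, 1, 2, 3, 13, 5, 6, 7, 8, 9, 10, 4, 12, 11]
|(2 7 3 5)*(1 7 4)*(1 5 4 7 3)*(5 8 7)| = |(1 3 4 8 7)(2 5)| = 10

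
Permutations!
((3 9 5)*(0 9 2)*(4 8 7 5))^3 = (0 8 3 9 7 2 4 5)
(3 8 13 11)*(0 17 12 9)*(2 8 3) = (0 17 12 9)(2 8 13 11) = [17, 1, 8, 3, 4, 5, 6, 7, 13, 0, 10, 2, 9, 11, 14, 15, 16, 12]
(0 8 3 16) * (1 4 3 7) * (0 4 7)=[8, 7, 2, 16, 3, 5, 6, 1, 0, 9, 10, 11, 12, 13, 14, 15, 4]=(0 8)(1 7)(3 16 4)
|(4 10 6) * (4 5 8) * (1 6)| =6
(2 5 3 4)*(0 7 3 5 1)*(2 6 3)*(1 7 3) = (0 3 4 6 1)(2 7) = [3, 0, 7, 4, 6, 5, 1, 2]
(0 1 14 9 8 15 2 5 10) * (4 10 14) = (0 1 4 10)(2 5 14 9 8 15) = [1, 4, 5, 3, 10, 14, 6, 7, 15, 8, 0, 11, 12, 13, 9, 2]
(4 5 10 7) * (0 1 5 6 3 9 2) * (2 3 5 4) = (0 1 4 6 5 10 7 2)(3 9) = [1, 4, 0, 9, 6, 10, 5, 2, 8, 3, 7]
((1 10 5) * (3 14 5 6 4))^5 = (1 14 4 10 5 3 6)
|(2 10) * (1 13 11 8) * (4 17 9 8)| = 14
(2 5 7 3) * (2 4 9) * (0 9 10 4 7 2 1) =(0 9 1)(2 5)(3 7)(4 10) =[9, 0, 5, 7, 10, 2, 6, 3, 8, 1, 4]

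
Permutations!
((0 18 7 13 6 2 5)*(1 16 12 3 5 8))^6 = ((0 18 7 13 6 2 8 1 16 12 3 5))^6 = (0 8)(1 18)(2 5)(3 6)(7 16)(12 13)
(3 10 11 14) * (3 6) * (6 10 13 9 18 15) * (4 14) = (3 13 9 18 15 6)(4 14 10 11) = [0, 1, 2, 13, 14, 5, 3, 7, 8, 18, 11, 4, 12, 9, 10, 6, 16, 17, 15]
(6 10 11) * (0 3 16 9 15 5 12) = [3, 1, 2, 16, 4, 12, 10, 7, 8, 15, 11, 6, 0, 13, 14, 5, 9] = (0 3 16 9 15 5 12)(6 10 11)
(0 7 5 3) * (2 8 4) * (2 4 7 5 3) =(0 5 2 8 7 3) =[5, 1, 8, 0, 4, 2, 6, 3, 7]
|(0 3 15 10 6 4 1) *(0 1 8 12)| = 8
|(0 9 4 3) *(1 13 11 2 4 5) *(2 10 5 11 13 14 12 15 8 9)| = 36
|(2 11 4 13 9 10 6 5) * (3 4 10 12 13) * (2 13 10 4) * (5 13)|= 20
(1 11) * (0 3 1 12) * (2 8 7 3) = (0 2 8 7 3 1 11 12) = [2, 11, 8, 1, 4, 5, 6, 3, 7, 9, 10, 12, 0]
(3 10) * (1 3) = (1 3 10) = [0, 3, 2, 10, 4, 5, 6, 7, 8, 9, 1]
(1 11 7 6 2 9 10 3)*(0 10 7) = (0 10 3 1 11)(2 9 7 6) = [10, 11, 9, 1, 4, 5, 2, 6, 8, 7, 3, 0]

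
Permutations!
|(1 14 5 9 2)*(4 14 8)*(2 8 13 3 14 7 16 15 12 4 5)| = 15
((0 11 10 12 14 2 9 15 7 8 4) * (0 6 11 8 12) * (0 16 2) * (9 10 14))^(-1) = (0 14 11 6 4 8)(2 16 10)(7 15 9 12)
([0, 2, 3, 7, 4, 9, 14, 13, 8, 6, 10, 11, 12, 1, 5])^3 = (1 7 2 13 3)(5 14 6 9)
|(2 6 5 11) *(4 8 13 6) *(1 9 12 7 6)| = |(1 9 12 7 6 5 11 2 4 8 13)| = 11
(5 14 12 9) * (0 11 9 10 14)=[11, 1, 2, 3, 4, 0, 6, 7, 8, 5, 14, 9, 10, 13, 12]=(0 11 9 5)(10 14 12)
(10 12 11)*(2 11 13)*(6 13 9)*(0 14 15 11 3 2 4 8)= (0 14 15 11 10 12 9 6 13 4 8)(2 3)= [14, 1, 3, 2, 8, 5, 13, 7, 0, 6, 12, 10, 9, 4, 15, 11]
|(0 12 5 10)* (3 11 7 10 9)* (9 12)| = 6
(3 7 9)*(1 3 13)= (1 3 7 9 13)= [0, 3, 2, 7, 4, 5, 6, 9, 8, 13, 10, 11, 12, 1]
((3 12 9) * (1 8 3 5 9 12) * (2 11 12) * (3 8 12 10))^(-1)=((1 12 2 11 10 3)(5 9))^(-1)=(1 3 10 11 2 12)(5 9)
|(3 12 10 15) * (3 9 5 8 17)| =|(3 12 10 15 9 5 8 17)| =8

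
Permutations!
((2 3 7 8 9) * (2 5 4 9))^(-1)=(2 8 7 3)(4 5 9)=((2 3 7 8)(4 9 5))^(-1)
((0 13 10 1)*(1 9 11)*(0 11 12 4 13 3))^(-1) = (0 3)(1 11)(4 12 9 10 13)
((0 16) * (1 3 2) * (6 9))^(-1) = (0 16)(1 2 3)(6 9)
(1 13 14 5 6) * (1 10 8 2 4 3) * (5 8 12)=(1 13 14 8 2 4 3)(5 6 10 12)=[0, 13, 4, 1, 3, 6, 10, 7, 2, 9, 12, 11, 5, 14, 8]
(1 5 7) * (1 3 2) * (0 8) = (0 8)(1 5 7 3 2) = [8, 5, 1, 2, 4, 7, 6, 3, 0]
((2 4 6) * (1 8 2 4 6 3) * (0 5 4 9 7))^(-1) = ((0 5 4 3 1 8 2 6 9 7))^(-1) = (0 7 9 6 2 8 1 3 4 5)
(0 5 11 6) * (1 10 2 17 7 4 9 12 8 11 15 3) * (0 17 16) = (0 5 15 3 1 10 2 16)(4 9 12 8 11 6 17 7) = [5, 10, 16, 1, 9, 15, 17, 4, 11, 12, 2, 6, 8, 13, 14, 3, 0, 7]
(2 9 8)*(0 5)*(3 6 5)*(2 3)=[2, 1, 9, 6, 4, 0, 5, 7, 3, 8]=(0 2 9 8 3 6 5)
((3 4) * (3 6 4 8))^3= ((3 8)(4 6))^3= (3 8)(4 6)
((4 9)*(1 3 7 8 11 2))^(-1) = (1 2 11 8 7 3)(4 9) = ((1 3 7 8 11 2)(4 9))^(-1)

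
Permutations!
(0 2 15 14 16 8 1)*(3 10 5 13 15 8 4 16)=(0 2 8 1)(3 10 5 13 15 14)(4 16)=[2, 0, 8, 10, 16, 13, 6, 7, 1, 9, 5, 11, 12, 15, 3, 14, 4]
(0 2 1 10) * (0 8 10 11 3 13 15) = (0 2 1 11 3 13 15)(8 10) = [2, 11, 1, 13, 4, 5, 6, 7, 10, 9, 8, 3, 12, 15, 14, 0]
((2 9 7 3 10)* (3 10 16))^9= (2 9 7 10)(3 16)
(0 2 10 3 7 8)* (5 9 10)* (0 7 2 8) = [8, 1, 5, 2, 4, 9, 6, 0, 7, 10, 3] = (0 8 7)(2 5 9 10 3)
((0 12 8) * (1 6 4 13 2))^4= (0 12 8)(1 2 13 4 6)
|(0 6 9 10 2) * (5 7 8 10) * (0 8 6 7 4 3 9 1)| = 12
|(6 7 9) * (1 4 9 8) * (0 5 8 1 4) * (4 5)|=6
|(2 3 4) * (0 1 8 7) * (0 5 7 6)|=|(0 1 8 6)(2 3 4)(5 7)|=12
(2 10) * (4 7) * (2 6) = (2 10 6)(4 7) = [0, 1, 10, 3, 7, 5, 2, 4, 8, 9, 6]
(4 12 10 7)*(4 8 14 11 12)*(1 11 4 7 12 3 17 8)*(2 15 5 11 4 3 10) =(1 4 7)(2 15 5 11 10 12)(3 17 8 14) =[0, 4, 15, 17, 7, 11, 6, 1, 14, 9, 12, 10, 2, 13, 3, 5, 16, 8]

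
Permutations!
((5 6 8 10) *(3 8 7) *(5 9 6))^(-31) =(3 7 6 9 10 8) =((3 8 10 9 6 7))^(-31)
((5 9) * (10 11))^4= (11)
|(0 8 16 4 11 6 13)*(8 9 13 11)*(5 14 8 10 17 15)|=24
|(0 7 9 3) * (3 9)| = |(9)(0 7 3)| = 3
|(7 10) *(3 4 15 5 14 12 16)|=14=|(3 4 15 5 14 12 16)(7 10)|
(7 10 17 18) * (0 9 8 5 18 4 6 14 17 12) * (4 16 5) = (0 9 8 4 6 14 17 16 5 18 7 10 12) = [9, 1, 2, 3, 6, 18, 14, 10, 4, 8, 12, 11, 0, 13, 17, 15, 5, 16, 7]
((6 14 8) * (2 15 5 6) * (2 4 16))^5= (2 8 5 16 14 15 4 6)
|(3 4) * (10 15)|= |(3 4)(10 15)|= 2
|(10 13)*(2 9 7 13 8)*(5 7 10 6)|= 4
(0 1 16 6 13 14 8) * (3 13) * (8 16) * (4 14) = (0 1 8)(3 13 4 14 16 6) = [1, 8, 2, 13, 14, 5, 3, 7, 0, 9, 10, 11, 12, 4, 16, 15, 6]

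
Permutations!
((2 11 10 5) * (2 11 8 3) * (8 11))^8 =((2 11 10 5 8 3))^8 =(2 10 8)(3 11 5)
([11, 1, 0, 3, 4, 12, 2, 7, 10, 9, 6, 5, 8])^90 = (0 5 8 6)(2 11 12 10)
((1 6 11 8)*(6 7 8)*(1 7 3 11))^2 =(1 11)(3 6)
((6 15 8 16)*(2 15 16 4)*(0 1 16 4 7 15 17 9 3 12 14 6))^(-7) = (0 16 1)(2 17 9 3 12 14 6 4)(7 8 15) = ((0 1 16)(2 17 9 3 12 14 6 4)(7 15 8))^(-7)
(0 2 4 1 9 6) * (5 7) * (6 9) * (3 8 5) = (9)(0 2 4 1 6)(3 8 5 7) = [2, 6, 4, 8, 1, 7, 0, 3, 5, 9]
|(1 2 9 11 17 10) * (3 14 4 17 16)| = |(1 2 9 11 16 3 14 4 17 10)| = 10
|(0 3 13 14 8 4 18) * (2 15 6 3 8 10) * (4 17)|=35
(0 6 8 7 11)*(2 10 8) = [6, 1, 10, 3, 4, 5, 2, 11, 7, 9, 8, 0] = (0 6 2 10 8 7 11)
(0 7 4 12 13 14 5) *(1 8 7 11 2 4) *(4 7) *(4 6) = (0 11 2 7 1 8 6 4 12 13 14 5) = [11, 8, 7, 3, 12, 0, 4, 1, 6, 9, 10, 2, 13, 14, 5]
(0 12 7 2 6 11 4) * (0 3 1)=(0 12 7 2 6 11 4 3 1)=[12, 0, 6, 1, 3, 5, 11, 2, 8, 9, 10, 4, 7]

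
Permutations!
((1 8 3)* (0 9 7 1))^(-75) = (0 1)(3 7)(8 9)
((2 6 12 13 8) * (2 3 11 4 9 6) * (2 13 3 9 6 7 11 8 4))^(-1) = (2 11 7 9 8 3 12 6 4 13)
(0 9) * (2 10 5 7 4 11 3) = (0 9)(2 10 5 7 4 11 3) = [9, 1, 10, 2, 11, 7, 6, 4, 8, 0, 5, 3]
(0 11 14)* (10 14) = (0 11 10 14) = [11, 1, 2, 3, 4, 5, 6, 7, 8, 9, 14, 10, 12, 13, 0]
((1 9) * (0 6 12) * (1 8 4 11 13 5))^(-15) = (1 5 13 11 4 8 9)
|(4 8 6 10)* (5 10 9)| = 6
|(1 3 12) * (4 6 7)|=|(1 3 12)(4 6 7)|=3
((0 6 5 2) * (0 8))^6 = ((0 6 5 2 8))^6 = (0 6 5 2 8)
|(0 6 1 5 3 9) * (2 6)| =|(0 2 6 1 5 3 9)| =7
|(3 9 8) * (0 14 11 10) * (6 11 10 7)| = 3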